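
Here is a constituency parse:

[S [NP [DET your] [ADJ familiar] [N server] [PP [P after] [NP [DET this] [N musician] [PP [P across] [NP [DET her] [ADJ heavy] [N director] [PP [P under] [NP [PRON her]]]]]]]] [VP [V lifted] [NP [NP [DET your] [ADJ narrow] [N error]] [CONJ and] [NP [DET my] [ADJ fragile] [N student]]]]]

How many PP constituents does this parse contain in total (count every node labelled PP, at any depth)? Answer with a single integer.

3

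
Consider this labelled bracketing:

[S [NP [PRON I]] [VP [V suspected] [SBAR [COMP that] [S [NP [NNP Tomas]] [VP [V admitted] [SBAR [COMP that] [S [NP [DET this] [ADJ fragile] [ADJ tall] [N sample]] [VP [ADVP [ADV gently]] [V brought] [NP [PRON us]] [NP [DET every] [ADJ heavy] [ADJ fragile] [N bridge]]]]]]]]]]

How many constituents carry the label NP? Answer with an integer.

5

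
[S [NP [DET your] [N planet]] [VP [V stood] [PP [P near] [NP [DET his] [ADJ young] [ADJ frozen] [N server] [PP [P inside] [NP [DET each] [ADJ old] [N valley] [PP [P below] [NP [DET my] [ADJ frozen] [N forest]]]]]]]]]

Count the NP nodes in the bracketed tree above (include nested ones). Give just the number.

The NP constituents are: [NP your planet]; [NP his young frozen server inside each old valley below my frozen forest]; [NP each old valley below my frozen forest]; [NP my frozen forest]. Total: 4.

4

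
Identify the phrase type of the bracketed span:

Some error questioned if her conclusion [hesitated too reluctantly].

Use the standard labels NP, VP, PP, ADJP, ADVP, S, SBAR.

VP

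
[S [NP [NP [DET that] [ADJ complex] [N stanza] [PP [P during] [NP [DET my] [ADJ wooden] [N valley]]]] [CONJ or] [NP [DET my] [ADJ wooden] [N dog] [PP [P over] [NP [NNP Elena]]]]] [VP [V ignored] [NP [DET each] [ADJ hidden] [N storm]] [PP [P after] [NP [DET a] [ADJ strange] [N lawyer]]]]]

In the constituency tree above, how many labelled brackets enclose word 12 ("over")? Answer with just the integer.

5

The word sits inside P, which is inside PP, inside NP, inside NP, inside S — 5 brackets in all.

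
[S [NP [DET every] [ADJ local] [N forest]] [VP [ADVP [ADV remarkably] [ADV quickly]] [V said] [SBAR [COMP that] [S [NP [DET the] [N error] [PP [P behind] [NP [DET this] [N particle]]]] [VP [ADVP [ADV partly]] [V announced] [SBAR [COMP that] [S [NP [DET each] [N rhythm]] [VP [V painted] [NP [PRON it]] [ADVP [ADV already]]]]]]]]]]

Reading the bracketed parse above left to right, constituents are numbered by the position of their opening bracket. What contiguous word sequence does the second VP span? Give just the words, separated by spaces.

partly announced that each rhythm painted it already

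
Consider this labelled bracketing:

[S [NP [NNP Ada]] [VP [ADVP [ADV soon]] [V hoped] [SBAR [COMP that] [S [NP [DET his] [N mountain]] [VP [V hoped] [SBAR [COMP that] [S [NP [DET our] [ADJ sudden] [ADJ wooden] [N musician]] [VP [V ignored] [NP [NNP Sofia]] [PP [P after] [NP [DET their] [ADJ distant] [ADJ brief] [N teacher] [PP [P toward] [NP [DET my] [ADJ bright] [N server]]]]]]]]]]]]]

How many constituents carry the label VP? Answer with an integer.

3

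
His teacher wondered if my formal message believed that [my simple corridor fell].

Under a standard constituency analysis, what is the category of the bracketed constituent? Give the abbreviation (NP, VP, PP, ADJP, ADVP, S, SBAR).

S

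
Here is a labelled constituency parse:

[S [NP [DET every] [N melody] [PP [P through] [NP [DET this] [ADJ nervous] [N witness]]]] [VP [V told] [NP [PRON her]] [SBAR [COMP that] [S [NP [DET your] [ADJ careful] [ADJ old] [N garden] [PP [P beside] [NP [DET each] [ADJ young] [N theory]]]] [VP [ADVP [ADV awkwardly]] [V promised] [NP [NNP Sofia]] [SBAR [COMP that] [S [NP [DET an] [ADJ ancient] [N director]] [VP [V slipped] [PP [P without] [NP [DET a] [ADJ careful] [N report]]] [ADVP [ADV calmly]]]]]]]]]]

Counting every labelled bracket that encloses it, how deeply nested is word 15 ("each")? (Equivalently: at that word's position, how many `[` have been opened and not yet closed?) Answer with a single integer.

8

The word sits inside DET, which is inside NP, inside PP, inside NP, inside S, inside SBAR, inside VP, inside S — 8 brackets in all.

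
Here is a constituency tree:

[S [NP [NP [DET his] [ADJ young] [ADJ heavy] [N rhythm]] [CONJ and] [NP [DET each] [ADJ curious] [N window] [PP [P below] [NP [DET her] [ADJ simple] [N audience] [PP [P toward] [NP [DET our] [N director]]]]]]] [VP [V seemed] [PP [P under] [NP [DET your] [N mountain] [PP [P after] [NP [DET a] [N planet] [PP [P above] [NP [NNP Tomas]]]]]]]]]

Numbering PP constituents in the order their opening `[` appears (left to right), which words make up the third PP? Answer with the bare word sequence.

In left-to-right order the PP constituents are "below her simple audience toward our director"; "toward our director"; "under your mountain after a planet above Tomas"; "after a planet above Tomas"; "above Tomas". Number 3 is "under your mountain after a planet above Tomas".

under your mountain after a planet above Tomas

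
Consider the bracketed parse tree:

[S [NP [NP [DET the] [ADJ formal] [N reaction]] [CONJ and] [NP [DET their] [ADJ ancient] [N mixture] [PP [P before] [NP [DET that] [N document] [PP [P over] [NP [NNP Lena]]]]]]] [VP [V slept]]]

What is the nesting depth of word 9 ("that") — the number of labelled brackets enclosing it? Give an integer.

6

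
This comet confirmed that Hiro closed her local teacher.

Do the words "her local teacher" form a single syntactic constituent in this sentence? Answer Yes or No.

Yes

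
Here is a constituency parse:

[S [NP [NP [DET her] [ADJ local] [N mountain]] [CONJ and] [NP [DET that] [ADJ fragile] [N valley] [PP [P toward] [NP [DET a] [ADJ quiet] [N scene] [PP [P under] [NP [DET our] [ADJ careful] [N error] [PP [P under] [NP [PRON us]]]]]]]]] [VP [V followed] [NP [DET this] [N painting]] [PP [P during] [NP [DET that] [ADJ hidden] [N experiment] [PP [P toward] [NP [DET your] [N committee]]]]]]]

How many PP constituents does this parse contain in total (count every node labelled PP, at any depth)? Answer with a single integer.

5

Scanning left to right, an opening `[PP` appears at word positions 8, 12, 16, 21, 25 — 5 in total.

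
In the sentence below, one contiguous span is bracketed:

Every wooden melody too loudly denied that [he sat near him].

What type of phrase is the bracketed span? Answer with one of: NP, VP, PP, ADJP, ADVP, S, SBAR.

"sat" is the head of the bracketed span, so the span is a clause: S.

S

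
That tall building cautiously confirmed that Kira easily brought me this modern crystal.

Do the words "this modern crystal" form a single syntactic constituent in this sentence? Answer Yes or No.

Yes

"this modern crystal" is exactly the noun phrase [NP this modern crystal], a complete constituent.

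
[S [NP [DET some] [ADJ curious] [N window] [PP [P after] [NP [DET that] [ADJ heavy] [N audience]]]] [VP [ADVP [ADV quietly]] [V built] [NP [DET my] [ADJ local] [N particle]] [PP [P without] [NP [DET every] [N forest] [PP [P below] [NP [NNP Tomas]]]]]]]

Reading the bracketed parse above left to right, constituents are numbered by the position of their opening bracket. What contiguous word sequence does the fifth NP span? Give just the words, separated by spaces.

In left-to-right order the NP constituents are "some curious window after that heavy audience"; "that heavy audience"; "my local particle"; "every forest below Tomas"; "Tomas". Number 5 is "Tomas".

Tomas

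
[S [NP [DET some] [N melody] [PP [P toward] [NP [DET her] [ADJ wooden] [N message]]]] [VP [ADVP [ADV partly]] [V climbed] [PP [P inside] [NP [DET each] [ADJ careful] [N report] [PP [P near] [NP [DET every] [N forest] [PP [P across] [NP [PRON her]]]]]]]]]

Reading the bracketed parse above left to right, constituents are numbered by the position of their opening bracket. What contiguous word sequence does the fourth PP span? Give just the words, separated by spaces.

across her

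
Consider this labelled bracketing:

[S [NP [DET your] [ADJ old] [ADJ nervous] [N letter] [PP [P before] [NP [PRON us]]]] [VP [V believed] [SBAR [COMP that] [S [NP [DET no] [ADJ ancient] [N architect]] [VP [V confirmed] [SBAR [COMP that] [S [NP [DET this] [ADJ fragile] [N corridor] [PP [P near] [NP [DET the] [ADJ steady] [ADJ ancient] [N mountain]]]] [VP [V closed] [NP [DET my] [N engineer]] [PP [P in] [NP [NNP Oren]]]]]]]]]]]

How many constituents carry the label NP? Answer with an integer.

7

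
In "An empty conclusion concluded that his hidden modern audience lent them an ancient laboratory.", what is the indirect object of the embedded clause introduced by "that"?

"lent" heads the VP of the embedded clause introduced by "that", and "them" is its indirect object.

them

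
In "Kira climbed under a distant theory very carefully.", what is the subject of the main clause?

In the main clause the verb is "climbed"; the NP preceding it, "Kira", is the subject.

Kira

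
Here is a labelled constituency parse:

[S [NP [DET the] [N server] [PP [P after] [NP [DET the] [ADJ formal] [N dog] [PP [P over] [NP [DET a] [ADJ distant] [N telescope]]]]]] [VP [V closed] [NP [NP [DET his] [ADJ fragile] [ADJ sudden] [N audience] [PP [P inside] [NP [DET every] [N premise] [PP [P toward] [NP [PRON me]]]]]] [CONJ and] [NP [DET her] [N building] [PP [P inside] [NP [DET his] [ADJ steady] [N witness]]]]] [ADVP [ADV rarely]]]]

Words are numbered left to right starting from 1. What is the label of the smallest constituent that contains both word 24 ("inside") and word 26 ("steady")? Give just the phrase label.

PP

Word 24 lies under S → VP → NP → NP → PP → P; word 26 lies under S → VP → NP → NP → PP → NP → ADJ. The lowest shared node is the PP.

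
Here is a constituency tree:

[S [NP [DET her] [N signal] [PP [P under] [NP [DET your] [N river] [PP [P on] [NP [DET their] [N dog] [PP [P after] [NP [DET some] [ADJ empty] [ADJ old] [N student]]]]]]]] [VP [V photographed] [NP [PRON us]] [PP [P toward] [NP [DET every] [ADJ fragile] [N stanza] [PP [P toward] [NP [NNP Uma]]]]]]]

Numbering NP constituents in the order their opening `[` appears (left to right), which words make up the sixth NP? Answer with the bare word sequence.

every fragile stanza toward Uma

Opening `[NP` markers occur at word positions 1, 4, 7, 10, 15, 17, 21; the sixth of these opens the constituent [NP every fragile stanza toward Uma].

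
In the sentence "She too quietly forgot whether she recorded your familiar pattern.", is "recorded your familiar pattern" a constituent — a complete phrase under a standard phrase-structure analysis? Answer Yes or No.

Yes

"recorded your familiar pattern" is exactly the verb phrase [VP recorded your familiar pattern], a complete constituent.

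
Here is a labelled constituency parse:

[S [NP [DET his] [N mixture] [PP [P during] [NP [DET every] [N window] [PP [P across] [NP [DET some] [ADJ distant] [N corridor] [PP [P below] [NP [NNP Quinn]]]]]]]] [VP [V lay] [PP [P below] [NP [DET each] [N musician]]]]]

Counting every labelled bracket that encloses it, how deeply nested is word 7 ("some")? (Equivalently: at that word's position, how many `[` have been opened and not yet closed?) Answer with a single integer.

7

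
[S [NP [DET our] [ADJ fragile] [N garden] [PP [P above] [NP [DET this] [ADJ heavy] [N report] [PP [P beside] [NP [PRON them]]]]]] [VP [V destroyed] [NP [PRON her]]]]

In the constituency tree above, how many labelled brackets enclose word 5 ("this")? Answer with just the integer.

Counting open brackets not yet closed at "this": [S [NP [PP [NP [DET = 5.

5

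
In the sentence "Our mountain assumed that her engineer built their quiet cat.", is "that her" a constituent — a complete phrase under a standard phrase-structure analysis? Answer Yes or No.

No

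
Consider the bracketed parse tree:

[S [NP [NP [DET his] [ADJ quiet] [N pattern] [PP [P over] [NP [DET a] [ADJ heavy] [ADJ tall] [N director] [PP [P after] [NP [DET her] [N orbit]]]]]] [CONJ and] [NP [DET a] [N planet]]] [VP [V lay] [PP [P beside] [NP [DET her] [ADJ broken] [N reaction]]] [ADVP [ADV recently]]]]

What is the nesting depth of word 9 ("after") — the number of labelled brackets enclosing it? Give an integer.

Counting open brackets not yet closed at "after": [S [NP [NP [PP [NP [PP [P = 7.

7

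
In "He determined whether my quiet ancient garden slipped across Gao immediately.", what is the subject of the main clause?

he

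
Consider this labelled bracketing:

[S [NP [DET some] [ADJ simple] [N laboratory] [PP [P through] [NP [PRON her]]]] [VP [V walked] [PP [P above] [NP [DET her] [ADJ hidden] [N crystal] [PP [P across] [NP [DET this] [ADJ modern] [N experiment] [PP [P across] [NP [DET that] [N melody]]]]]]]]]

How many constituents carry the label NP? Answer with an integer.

5

Listing each NP by its span: [NP some simple laboratory through her]; [NP her]; [NP her hidden crystal across this modern experiment across that melody]; [NP this modern experiment across that melody]; [NP that melody] — that makes 5.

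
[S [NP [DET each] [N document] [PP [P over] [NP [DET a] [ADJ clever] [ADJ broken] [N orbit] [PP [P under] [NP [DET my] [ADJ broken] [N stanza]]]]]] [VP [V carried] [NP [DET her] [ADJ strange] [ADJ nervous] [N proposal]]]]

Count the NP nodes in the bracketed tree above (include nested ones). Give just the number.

4

The NP constituents are: [NP each document over a clever broken orbit under my broken stanza]; [NP a clever broken orbit under my broken stanza]; [NP my broken stanza]; [NP her strange nervous proposal]. Total: 4.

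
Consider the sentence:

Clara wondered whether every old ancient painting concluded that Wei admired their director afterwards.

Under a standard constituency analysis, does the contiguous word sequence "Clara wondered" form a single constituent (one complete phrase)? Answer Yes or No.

The smallest constituent containing the whole sequence is the clause [S Clara wondered whether every old ancient painting concluded that Wei admired their director afterwards], but the sequence is only part of it — it straddles the boundary between noun phrase "Clara" and verb phrase "wondered whether every old ancient painting concluded that Wei admired their director afterwards".

No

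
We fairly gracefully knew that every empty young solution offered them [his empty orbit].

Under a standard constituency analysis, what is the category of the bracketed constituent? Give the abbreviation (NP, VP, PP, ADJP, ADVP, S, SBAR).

The span is built around the noun "orbit" — a noun phrase (NP).

NP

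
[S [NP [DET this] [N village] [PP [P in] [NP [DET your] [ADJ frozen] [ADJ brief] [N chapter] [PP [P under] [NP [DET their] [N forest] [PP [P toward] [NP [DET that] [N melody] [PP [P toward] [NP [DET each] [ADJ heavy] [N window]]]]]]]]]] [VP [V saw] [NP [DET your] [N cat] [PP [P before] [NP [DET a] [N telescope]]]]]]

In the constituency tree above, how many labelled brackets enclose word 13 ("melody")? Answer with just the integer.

Path from the root down to the word: S → NP → PP → NP → PP → NP → PP → NP → N. That is 9 enclosing brackets.

9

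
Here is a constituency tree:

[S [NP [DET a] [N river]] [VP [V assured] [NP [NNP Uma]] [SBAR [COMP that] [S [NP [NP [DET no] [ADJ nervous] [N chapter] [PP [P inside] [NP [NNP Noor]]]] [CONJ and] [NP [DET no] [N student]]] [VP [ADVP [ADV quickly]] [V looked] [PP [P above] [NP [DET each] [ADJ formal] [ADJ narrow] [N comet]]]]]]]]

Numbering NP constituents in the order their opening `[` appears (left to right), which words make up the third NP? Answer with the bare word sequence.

no nervous chapter inside Noor and no student

In left-to-right order the NP constituents are "a river"; "Uma"; "no nervous chapter inside Noor and no student"; "no nervous chapter inside Noor"; "Noor"; "no student"; "each formal narrow comet". Number 3 is "no nervous chapter inside Noor and no student".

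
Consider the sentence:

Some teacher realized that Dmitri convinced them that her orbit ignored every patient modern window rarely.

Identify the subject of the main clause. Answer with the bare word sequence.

In the main clause the verb is "realized"; the NP preceding it, "some teacher", is the subject.

some teacher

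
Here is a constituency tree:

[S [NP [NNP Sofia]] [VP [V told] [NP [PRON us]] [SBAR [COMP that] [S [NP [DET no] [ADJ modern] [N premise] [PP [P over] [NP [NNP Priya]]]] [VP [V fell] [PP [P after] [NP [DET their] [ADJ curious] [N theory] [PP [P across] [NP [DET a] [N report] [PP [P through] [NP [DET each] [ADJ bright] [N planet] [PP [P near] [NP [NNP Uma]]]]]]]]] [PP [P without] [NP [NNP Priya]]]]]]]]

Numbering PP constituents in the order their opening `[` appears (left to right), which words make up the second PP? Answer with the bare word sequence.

after their curious theory across a report through each bright planet near Uma

Opening `[PP` markers occur at word positions 8, 11, 15, 18, 22, 24; the second of these opens the constituent [PP after their curious theory across a report through each bright planet near Uma].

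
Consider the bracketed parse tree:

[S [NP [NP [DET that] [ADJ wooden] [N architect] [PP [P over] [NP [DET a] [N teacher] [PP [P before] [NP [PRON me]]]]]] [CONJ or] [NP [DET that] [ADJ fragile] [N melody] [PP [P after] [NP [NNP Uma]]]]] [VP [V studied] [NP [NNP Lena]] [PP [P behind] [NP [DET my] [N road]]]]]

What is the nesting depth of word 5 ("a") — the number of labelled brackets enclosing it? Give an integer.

6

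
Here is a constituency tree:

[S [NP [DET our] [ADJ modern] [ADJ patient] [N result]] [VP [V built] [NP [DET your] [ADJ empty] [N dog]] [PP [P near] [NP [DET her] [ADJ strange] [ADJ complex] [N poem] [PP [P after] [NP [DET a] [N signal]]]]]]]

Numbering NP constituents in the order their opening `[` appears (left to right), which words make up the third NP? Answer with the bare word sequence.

The NP opening brackets appear, in order, over: "our modern patient result"; "your empty dog"; "her strange complex poem after a signal"; "a signal". The third one spans "her strange complex poem after a signal".

her strange complex poem after a signal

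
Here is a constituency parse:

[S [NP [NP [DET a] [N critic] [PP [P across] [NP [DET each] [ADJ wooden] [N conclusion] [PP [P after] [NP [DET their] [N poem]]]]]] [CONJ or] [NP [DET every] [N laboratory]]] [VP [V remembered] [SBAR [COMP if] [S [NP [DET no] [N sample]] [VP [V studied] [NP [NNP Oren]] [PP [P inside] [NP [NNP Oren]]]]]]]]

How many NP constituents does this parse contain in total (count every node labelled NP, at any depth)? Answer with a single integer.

Listing each NP by its span: [NP a critic across each wooden conclusion after their poem or every laboratory]; [NP a critic across each wooden conclusion after their poem]; [NP each wooden conclusion after their poem]; [NP their poem]; [NP every laboratory]; [NP no sample] … — that makes 8.

8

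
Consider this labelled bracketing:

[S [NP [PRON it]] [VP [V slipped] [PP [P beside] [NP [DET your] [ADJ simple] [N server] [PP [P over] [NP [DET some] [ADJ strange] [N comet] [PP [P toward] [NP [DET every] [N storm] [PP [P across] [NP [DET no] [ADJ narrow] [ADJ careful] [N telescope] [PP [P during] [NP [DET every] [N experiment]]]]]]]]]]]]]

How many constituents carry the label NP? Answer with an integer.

6

The NP constituents are: [NP it]; [NP your simple server over some strange comet toward every storm across no narrow careful telescope during every experiment]; [NP some strange comet toward every storm across no narrow careful telescope during every experiment]; [NP every storm across no narrow careful telescope during every experiment]; [NP no narrow careful telescope during every experiment]; [NP every experiment]. Total: 6.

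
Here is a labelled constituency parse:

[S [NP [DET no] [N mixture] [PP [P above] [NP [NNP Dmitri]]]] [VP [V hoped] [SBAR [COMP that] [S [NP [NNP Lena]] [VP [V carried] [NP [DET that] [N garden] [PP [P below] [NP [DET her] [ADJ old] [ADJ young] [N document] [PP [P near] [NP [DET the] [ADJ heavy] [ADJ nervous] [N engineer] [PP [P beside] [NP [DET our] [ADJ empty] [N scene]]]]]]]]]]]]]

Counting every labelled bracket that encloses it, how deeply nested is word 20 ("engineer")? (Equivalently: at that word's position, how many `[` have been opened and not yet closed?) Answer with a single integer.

11

The word sits inside N, which is inside NP, inside PP, inside NP, inside PP, inside NP, inside VP, inside S, inside SBAR, inside VP, inside S — 11 brackets in all.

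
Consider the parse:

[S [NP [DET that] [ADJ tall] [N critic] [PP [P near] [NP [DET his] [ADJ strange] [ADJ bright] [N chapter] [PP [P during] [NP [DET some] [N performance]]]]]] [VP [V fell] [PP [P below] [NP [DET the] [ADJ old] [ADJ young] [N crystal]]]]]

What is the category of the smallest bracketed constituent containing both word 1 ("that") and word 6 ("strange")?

Both words fall inside [NP that tall critic near his strange bright chapter during some performance] (words 1–11), and no smaller constituent contains them both. Label: NP.

NP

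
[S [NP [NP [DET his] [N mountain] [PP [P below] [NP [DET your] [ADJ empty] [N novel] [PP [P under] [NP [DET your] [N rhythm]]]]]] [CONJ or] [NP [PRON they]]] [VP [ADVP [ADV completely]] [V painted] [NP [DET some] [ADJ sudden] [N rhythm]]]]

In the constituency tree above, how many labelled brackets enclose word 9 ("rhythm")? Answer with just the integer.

8

Path from the root down to the word: S → NP → NP → PP → NP → PP → NP → N. That is 8 enclosing brackets.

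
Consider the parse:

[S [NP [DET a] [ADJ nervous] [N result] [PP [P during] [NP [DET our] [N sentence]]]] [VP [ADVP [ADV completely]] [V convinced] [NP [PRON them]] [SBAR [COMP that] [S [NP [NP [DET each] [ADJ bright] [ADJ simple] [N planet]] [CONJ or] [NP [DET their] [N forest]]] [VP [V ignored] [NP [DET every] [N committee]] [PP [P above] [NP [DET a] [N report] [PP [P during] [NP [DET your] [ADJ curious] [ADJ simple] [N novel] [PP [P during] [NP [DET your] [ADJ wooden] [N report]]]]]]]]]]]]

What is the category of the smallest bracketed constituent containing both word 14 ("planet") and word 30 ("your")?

The smallest bracket enclosing both words is [S each bright simple planet or their forest ignored every committee above a report during your curious simple novel during your wooden report], so the label is S.

S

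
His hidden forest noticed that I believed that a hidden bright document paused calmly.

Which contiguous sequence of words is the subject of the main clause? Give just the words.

his hidden forest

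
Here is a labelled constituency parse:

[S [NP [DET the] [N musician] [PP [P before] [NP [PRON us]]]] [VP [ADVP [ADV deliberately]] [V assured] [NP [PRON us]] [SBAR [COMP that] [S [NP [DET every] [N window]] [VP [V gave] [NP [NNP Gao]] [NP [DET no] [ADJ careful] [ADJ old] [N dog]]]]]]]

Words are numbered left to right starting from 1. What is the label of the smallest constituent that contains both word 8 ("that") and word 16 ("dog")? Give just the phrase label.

The smallest bracket enclosing both words is [SBAR that every window gave Gao no careful old dog], so the label is SBAR.

SBAR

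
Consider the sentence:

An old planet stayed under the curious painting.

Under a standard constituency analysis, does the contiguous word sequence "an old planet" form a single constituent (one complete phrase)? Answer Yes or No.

Yes

These words form the whole noun phrase headed by "planet", so yes — one constituent.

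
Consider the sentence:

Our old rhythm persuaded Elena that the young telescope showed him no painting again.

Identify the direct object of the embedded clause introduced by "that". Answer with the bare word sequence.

Within the embedded clause introduced by "that", the direct object of "showed" is "no painting".

no painting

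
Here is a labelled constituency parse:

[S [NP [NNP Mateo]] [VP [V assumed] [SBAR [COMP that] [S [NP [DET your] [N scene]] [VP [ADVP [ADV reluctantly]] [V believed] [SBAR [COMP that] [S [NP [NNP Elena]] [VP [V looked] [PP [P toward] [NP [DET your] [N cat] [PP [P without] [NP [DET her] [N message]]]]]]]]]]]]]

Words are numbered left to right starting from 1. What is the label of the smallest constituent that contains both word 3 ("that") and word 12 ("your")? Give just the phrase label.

SBAR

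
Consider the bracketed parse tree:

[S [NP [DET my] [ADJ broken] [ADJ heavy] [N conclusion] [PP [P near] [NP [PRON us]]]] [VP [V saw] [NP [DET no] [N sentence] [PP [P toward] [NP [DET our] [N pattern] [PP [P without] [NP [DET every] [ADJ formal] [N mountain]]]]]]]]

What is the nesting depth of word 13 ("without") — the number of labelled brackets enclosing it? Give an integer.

7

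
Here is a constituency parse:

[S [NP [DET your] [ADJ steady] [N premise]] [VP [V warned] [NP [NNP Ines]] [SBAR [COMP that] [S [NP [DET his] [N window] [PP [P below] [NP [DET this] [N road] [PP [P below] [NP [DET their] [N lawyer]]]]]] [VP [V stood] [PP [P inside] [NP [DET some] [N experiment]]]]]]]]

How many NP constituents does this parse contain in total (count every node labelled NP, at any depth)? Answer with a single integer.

6

The NP constituents are: [NP your steady premise]; [NP Ines]; [NP his window below this road below their lawyer]; [NP this road below their lawyer]; [NP their lawyer]; [NP some experiment]. Total: 6.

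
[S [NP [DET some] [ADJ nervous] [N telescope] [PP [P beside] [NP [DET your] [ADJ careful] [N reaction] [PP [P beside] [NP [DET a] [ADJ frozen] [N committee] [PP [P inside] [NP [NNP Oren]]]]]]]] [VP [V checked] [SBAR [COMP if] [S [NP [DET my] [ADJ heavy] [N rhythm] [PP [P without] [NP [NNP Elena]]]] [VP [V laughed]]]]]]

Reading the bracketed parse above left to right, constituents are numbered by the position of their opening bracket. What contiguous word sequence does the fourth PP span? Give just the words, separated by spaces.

without Elena

Opening `[PP` markers occur at word positions 4, 8, 12, 19; the fourth of these opens the constituent [PP without Elena].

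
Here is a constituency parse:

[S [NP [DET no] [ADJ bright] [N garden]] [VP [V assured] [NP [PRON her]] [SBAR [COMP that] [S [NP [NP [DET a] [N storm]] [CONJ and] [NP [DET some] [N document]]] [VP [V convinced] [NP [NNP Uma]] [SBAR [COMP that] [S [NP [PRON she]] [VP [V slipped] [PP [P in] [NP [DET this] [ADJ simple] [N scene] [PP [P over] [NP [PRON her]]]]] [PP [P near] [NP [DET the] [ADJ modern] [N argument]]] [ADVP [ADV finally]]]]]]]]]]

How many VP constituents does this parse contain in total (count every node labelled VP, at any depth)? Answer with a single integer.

3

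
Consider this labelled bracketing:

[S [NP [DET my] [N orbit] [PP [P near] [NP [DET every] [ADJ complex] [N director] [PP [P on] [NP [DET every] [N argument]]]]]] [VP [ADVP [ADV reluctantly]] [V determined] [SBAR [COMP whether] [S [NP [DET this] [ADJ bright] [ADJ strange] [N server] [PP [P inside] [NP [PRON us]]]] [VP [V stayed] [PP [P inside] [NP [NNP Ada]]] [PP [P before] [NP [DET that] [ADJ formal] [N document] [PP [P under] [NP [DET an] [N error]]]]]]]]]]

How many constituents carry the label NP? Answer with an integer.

8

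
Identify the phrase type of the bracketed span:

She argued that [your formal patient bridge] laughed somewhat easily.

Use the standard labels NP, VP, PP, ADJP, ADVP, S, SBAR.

The span is built around the noun "bridge" — a noun phrase (NP).

NP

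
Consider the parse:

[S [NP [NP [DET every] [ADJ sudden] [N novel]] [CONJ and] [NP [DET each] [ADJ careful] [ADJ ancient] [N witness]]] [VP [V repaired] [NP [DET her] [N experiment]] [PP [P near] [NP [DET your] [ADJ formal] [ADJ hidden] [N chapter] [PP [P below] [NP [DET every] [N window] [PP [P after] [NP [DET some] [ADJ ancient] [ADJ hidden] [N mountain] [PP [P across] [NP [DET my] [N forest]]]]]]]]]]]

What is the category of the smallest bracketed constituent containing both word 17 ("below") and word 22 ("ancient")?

PP

Both words fall inside [PP below every window after some ancient hidden mountain across my forest] (words 17–27), and no smaller constituent contains them both. Label: PP.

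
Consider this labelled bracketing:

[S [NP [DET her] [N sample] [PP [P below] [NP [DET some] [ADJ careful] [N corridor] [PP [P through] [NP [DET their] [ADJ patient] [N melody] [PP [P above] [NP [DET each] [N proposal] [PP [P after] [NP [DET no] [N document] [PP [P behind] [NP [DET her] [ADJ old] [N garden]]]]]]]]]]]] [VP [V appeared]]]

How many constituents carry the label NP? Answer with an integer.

Scanning left to right, an opening `[NP` appears at word positions 1, 4, 8, 12, 15, 18 — 6 in total.

6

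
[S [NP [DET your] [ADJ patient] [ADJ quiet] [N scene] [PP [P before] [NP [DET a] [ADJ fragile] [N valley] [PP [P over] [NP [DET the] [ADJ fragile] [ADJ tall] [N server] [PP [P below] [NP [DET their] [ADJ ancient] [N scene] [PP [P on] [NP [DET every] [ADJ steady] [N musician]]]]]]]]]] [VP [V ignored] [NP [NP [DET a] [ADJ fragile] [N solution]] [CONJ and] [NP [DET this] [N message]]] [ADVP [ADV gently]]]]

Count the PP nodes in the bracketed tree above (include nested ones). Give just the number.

Listing each PP by its span: [PP before a fragile valley over the fragile tall server below their ancient scene on every steady musician]; [PP over the fragile tall server below their ancient scene on every steady musician]; [PP below their ancient scene on every steady musician]; [PP on every steady musician] — that makes 4.

4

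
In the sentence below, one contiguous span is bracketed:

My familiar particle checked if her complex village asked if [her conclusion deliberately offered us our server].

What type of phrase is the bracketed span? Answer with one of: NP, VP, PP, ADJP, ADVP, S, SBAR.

The bracketed span "her conclusion deliberately offered us our server" is headed by "offered", making it a clause (S).

S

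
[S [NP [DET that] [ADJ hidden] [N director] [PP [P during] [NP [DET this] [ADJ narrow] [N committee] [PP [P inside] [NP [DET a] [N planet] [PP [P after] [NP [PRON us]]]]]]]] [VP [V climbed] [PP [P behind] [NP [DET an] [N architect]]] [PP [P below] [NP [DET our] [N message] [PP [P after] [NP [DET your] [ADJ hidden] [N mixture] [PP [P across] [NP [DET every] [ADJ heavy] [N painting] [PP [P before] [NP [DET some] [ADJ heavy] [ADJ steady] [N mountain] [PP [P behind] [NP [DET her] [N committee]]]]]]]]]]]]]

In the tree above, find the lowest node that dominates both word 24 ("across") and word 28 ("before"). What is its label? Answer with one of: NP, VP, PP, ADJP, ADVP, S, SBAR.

PP

Both words fall inside [PP across every heavy painting before some heavy steady mountain behind her committee] (words 24–35), and no smaller constituent contains them both. Label: PP.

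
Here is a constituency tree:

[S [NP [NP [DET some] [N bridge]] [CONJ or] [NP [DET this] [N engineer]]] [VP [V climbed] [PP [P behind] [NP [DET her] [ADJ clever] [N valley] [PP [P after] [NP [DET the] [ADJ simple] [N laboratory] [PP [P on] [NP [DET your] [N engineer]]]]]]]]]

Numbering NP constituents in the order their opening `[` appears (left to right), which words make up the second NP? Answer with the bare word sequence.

some bridge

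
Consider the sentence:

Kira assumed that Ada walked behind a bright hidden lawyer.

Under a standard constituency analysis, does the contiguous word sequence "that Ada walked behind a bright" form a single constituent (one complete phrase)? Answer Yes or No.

The smallest constituent containing the whole sequence is the subordinate clause [SBAR that Ada walked behind a bright hidden lawyer], but the sequence is only part of it — it straddles the boundary between complementizer "that" and clause "Ada walked behind a bright hidden lawyer".

No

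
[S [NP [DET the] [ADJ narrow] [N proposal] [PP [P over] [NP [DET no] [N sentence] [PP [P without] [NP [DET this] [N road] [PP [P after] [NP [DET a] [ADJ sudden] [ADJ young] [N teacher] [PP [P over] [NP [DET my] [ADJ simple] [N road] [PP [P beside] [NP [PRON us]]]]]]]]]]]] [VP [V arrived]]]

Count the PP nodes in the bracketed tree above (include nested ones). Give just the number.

The PP constituents are: [PP over no sentence without this road after a sudden young teacher over my simple road beside us]; [PP without this road after a sudden young teacher over my simple road beside us]; [PP after a sudden young teacher over my simple road beside us]; [PP over my simple road beside us]; [PP beside us]. Total: 5.

5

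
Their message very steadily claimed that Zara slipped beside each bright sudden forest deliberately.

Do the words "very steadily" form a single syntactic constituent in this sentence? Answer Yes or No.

"very steadily" is exactly the adverb phrase [ADVP very steadily], a complete constituent.

Yes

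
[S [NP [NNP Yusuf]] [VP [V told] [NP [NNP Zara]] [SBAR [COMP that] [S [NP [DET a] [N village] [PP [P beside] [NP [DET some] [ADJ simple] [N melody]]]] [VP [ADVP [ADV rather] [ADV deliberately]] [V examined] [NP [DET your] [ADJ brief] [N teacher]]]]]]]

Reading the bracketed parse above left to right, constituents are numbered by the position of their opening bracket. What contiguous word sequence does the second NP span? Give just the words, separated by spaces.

Zara

In left-to-right order the NP constituents are "Yusuf"; "Zara"; "a village beside some simple melody"; "some simple melody"; "your brief teacher". Number 2 is "Zara".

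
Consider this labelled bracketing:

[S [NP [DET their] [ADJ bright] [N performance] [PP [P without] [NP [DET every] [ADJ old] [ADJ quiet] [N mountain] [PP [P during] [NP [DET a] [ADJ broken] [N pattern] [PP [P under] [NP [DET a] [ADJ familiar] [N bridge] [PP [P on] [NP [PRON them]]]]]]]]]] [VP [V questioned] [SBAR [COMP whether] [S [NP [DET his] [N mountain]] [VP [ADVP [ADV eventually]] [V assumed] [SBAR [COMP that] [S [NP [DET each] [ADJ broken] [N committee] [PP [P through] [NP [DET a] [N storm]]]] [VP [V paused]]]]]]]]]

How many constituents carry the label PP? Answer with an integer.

5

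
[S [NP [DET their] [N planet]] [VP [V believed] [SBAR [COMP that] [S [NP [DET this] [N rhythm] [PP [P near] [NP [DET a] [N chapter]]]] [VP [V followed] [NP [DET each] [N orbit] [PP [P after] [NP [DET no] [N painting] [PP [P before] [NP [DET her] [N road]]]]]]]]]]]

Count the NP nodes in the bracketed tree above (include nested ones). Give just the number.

6

Scanning left to right, an opening `[NP` appears at word positions 1, 5, 8, 11, 14, 17 — 6 in total.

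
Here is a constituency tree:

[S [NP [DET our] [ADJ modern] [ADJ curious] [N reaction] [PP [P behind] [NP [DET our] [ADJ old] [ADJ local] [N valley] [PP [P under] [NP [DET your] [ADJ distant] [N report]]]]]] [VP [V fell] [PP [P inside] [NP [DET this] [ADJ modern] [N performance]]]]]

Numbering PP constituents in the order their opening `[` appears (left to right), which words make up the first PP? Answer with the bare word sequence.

behind our old local valley under your distant report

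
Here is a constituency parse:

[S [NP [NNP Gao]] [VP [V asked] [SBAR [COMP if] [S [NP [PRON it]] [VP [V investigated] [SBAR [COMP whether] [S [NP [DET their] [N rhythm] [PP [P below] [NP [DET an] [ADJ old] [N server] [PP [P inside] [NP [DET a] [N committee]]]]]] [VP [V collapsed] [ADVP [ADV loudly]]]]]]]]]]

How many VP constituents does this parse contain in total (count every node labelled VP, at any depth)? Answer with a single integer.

3

Scanning left to right, an opening `[VP` appears at word positions 2, 5, 16 — 3 in total.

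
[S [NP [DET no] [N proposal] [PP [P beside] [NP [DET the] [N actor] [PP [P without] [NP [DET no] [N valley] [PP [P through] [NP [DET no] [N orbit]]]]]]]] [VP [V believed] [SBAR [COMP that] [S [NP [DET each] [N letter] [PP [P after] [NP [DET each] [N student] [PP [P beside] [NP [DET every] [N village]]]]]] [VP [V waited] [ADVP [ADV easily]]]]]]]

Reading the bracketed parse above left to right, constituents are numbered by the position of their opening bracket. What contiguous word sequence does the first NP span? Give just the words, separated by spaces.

no proposal beside the actor without no valley through no orbit

In left-to-right order the NP constituents are "no proposal beside the actor without no valley through no orbit"; "the actor without no valley through no orbit"; "no valley through no orbit"; "no orbit"; "each letter after each student beside every village"; "each student beside every village"; "every village". Number 1 is "no proposal beside the actor without no valley through no orbit".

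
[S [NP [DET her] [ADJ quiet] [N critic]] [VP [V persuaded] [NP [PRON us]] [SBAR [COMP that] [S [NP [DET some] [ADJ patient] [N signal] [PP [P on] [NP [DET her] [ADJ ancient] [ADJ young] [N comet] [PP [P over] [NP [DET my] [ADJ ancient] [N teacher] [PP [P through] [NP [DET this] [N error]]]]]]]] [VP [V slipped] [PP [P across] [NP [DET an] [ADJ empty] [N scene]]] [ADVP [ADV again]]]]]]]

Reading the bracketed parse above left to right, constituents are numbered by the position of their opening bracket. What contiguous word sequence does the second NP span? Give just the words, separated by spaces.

us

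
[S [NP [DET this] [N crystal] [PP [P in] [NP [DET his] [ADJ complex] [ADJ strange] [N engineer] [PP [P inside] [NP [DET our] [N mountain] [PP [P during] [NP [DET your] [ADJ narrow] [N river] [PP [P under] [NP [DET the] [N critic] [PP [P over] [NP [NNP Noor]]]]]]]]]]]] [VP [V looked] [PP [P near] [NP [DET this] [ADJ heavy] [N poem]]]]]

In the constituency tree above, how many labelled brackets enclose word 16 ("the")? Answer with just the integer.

11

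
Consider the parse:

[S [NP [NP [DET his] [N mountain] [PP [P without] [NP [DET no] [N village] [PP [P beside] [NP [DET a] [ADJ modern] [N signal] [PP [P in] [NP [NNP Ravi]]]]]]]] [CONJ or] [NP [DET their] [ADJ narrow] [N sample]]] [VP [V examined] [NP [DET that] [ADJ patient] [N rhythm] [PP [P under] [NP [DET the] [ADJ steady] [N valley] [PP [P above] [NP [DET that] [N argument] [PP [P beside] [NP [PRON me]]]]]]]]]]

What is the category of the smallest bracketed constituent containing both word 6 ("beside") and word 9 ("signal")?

PP

Word 6 lies under S → NP → NP → PP → NP → PP → P; word 9 lies under S → NP → NP → PP → NP → PP → NP → N. The lowest shared node is the PP.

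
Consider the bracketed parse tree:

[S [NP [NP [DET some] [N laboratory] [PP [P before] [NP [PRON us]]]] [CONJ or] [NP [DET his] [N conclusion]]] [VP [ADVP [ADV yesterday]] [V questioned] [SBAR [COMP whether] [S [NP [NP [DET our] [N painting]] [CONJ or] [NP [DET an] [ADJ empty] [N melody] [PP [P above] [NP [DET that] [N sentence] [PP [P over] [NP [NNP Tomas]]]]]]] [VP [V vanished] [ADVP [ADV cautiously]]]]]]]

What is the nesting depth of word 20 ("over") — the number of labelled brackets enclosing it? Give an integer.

10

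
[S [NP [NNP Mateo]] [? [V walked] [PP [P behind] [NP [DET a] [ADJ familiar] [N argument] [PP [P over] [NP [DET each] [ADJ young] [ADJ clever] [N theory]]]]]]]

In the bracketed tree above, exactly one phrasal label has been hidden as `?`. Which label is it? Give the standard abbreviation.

A constituent whose immediate children are V 'walked', PP is a verb phrase: VP.

VP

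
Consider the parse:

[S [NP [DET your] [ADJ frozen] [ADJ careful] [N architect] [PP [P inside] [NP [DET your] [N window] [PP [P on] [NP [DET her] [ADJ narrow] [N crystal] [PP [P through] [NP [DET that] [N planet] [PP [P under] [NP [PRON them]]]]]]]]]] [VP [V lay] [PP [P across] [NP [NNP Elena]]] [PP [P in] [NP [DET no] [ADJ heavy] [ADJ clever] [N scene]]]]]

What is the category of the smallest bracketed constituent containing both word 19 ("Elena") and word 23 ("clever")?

VP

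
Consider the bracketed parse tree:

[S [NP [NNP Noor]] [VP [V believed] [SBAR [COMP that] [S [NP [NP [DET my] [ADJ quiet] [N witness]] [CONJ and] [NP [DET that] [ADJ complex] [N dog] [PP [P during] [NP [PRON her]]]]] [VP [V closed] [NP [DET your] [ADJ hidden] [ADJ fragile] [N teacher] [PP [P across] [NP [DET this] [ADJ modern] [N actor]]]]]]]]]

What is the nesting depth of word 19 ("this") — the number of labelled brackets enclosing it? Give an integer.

Path from the root down to the word: S → VP → SBAR → S → VP → NP → PP → NP → DET. That is 9 enclosing brackets.

9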